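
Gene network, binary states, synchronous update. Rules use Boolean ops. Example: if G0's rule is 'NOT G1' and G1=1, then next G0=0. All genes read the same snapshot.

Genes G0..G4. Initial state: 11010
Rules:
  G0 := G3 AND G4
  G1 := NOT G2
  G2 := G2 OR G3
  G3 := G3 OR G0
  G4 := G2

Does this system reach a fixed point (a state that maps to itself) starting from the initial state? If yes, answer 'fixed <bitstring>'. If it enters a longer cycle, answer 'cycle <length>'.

Answer: fixed 10111

Derivation:
Step 0: 11010
Step 1: G0=G3&G4=1&0=0 G1=NOT G2=NOT 0=1 G2=G2|G3=0|1=1 G3=G3|G0=1|1=1 G4=G2=0 -> 01110
Step 2: G0=G3&G4=1&0=0 G1=NOT G2=NOT 1=0 G2=G2|G3=1|1=1 G3=G3|G0=1|0=1 G4=G2=1 -> 00111
Step 3: G0=G3&G4=1&1=1 G1=NOT G2=NOT 1=0 G2=G2|G3=1|1=1 G3=G3|G0=1|0=1 G4=G2=1 -> 10111
Step 4: G0=G3&G4=1&1=1 G1=NOT G2=NOT 1=0 G2=G2|G3=1|1=1 G3=G3|G0=1|1=1 G4=G2=1 -> 10111
Fixed point reached at step 3: 10111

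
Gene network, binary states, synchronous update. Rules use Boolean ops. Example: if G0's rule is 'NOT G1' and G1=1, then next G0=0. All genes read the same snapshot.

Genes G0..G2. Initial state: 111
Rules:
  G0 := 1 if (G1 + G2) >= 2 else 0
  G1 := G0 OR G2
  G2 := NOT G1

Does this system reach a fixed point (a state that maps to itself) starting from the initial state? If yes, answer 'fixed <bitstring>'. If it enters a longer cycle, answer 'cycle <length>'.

Answer: cycle 5

Derivation:
Step 0: 111
Step 1: G0=(1+1>=2)=1 G1=G0|G2=1|1=1 G2=NOT G1=NOT 1=0 -> 110
Step 2: G0=(1+0>=2)=0 G1=G0|G2=1|0=1 G2=NOT G1=NOT 1=0 -> 010
Step 3: G0=(1+0>=2)=0 G1=G0|G2=0|0=0 G2=NOT G1=NOT 1=0 -> 000
Step 4: G0=(0+0>=2)=0 G1=G0|G2=0|0=0 G2=NOT G1=NOT 0=1 -> 001
Step 5: G0=(0+1>=2)=0 G1=G0|G2=0|1=1 G2=NOT G1=NOT 0=1 -> 011
Step 6: G0=(1+1>=2)=1 G1=G0|G2=0|1=1 G2=NOT G1=NOT 1=0 -> 110
Cycle of length 5 starting at step 1 -> no fixed point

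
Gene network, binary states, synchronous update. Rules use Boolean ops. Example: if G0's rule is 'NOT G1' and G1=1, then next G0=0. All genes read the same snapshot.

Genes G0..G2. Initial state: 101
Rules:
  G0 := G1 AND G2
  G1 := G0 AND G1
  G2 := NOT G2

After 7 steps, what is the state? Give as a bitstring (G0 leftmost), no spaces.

Step 1: G0=G1&G2=0&1=0 G1=G0&G1=1&0=0 G2=NOT G2=NOT 1=0 -> 000
Step 2: G0=G1&G2=0&0=0 G1=G0&G1=0&0=0 G2=NOT G2=NOT 0=1 -> 001
Step 3: G0=G1&G2=0&1=0 G1=G0&G1=0&0=0 G2=NOT G2=NOT 1=0 -> 000
Step 4: G0=G1&G2=0&0=0 G1=G0&G1=0&0=0 G2=NOT G2=NOT 0=1 -> 001
Step 5: G0=G1&G2=0&1=0 G1=G0&G1=0&0=0 G2=NOT G2=NOT 1=0 -> 000
Step 6: G0=G1&G2=0&0=0 G1=G0&G1=0&0=0 G2=NOT G2=NOT 0=1 -> 001
Step 7: G0=G1&G2=0&1=0 G1=G0&G1=0&0=0 G2=NOT G2=NOT 1=0 -> 000

000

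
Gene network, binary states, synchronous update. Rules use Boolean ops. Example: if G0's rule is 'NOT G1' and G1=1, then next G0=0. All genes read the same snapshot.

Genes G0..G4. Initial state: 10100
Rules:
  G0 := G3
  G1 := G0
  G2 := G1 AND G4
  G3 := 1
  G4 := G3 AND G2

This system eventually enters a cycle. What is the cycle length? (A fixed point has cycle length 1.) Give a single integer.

Answer: 1

Derivation:
Step 0: 10100
Step 1: G0=G3=0 G1=G0=1 G2=G1&G4=0&0=0 G3=1(const) G4=G3&G2=0&1=0 -> 01010
Step 2: G0=G3=1 G1=G0=0 G2=G1&G4=1&0=0 G3=1(const) G4=G3&G2=1&0=0 -> 10010
Step 3: G0=G3=1 G1=G0=1 G2=G1&G4=0&0=0 G3=1(const) G4=G3&G2=1&0=0 -> 11010
Step 4: G0=G3=1 G1=G0=1 G2=G1&G4=1&0=0 G3=1(const) G4=G3&G2=1&0=0 -> 11010
State from step 4 equals state from step 3 -> cycle length 1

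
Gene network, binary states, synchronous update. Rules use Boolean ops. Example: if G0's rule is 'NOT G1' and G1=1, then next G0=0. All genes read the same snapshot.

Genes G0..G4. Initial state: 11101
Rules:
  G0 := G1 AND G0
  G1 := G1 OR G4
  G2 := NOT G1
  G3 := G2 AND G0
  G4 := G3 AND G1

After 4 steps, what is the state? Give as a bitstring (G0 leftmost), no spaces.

Step 1: G0=G1&G0=1&1=1 G1=G1|G4=1|1=1 G2=NOT G1=NOT 1=0 G3=G2&G0=1&1=1 G4=G3&G1=0&1=0 -> 11010
Step 2: G0=G1&G0=1&1=1 G1=G1|G4=1|0=1 G2=NOT G1=NOT 1=0 G3=G2&G0=0&1=0 G4=G3&G1=1&1=1 -> 11001
Step 3: G0=G1&G0=1&1=1 G1=G1|G4=1|1=1 G2=NOT G1=NOT 1=0 G3=G2&G0=0&1=0 G4=G3&G1=0&1=0 -> 11000
Step 4: G0=G1&G0=1&1=1 G1=G1|G4=1|0=1 G2=NOT G1=NOT 1=0 G3=G2&G0=0&1=0 G4=G3&G1=0&1=0 -> 11000

11000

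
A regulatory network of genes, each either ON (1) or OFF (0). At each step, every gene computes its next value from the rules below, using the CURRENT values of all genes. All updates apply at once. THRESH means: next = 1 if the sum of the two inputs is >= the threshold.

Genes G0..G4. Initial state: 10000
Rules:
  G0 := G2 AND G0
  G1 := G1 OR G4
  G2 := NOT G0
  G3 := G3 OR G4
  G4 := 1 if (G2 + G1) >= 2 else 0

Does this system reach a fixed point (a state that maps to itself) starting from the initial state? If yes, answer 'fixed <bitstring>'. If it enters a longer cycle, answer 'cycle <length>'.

Step 0: 10000
Step 1: G0=G2&G0=0&1=0 G1=G1|G4=0|0=0 G2=NOT G0=NOT 1=0 G3=G3|G4=0|0=0 G4=(0+0>=2)=0 -> 00000
Step 2: G0=G2&G0=0&0=0 G1=G1|G4=0|0=0 G2=NOT G0=NOT 0=1 G3=G3|G4=0|0=0 G4=(0+0>=2)=0 -> 00100
Step 3: G0=G2&G0=1&0=0 G1=G1|G4=0|0=0 G2=NOT G0=NOT 0=1 G3=G3|G4=0|0=0 G4=(1+0>=2)=0 -> 00100
Fixed point reached at step 2: 00100

Answer: fixed 00100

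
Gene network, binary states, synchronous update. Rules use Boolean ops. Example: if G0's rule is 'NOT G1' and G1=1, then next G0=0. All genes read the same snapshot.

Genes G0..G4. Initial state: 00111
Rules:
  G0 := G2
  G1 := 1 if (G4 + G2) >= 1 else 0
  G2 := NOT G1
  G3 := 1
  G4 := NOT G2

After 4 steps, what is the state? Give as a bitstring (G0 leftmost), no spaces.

Step 1: G0=G2=1 G1=(1+1>=1)=1 G2=NOT G1=NOT 0=1 G3=1(const) G4=NOT G2=NOT 1=0 -> 11110
Step 2: G0=G2=1 G1=(0+1>=1)=1 G2=NOT G1=NOT 1=0 G3=1(const) G4=NOT G2=NOT 1=0 -> 11010
Step 3: G0=G2=0 G1=(0+0>=1)=0 G2=NOT G1=NOT 1=0 G3=1(const) G4=NOT G2=NOT 0=1 -> 00011
Step 4: G0=G2=0 G1=(1+0>=1)=1 G2=NOT G1=NOT 0=1 G3=1(const) G4=NOT G2=NOT 0=1 -> 01111

01111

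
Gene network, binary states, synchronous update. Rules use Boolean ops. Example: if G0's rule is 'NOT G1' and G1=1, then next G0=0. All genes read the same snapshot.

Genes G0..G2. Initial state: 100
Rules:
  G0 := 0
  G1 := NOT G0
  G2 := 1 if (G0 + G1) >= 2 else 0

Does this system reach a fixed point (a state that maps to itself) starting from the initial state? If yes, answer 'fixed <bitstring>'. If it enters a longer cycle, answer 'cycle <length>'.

Step 0: 100
Step 1: G0=0(const) G1=NOT G0=NOT 1=0 G2=(1+0>=2)=0 -> 000
Step 2: G0=0(const) G1=NOT G0=NOT 0=1 G2=(0+0>=2)=0 -> 010
Step 3: G0=0(const) G1=NOT G0=NOT 0=1 G2=(0+1>=2)=0 -> 010
Fixed point reached at step 2: 010

Answer: fixed 010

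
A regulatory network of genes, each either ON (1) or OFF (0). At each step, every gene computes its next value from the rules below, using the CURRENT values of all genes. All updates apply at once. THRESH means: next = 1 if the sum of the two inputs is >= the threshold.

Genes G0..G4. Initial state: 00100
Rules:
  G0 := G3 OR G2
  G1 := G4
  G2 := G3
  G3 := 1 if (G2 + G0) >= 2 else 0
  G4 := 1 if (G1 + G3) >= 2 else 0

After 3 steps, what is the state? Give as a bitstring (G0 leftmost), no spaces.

Step 1: G0=G3|G2=0|1=1 G1=G4=0 G2=G3=0 G3=(1+0>=2)=0 G4=(0+0>=2)=0 -> 10000
Step 2: G0=G3|G2=0|0=0 G1=G4=0 G2=G3=0 G3=(0+1>=2)=0 G4=(0+0>=2)=0 -> 00000
Step 3: G0=G3|G2=0|0=0 G1=G4=0 G2=G3=0 G3=(0+0>=2)=0 G4=(0+0>=2)=0 -> 00000

00000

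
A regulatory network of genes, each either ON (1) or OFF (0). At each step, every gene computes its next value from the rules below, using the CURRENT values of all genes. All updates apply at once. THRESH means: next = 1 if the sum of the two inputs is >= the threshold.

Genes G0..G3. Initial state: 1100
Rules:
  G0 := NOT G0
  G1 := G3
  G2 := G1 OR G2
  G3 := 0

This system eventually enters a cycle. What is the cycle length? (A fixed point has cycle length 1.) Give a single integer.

Answer: 2

Derivation:
Step 0: 1100
Step 1: G0=NOT G0=NOT 1=0 G1=G3=0 G2=G1|G2=1|0=1 G3=0(const) -> 0010
Step 2: G0=NOT G0=NOT 0=1 G1=G3=0 G2=G1|G2=0|1=1 G3=0(const) -> 1010
Step 3: G0=NOT G0=NOT 1=0 G1=G3=0 G2=G1|G2=0|1=1 G3=0(const) -> 0010
State from step 3 equals state from step 1 -> cycle length 2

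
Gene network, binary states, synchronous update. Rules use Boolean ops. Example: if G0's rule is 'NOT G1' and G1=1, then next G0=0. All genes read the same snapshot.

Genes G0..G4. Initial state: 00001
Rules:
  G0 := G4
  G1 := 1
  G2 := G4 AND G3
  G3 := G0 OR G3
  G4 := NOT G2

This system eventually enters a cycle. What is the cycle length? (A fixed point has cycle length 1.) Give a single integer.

Step 0: 00001
Step 1: G0=G4=1 G1=1(const) G2=G4&G3=1&0=0 G3=G0|G3=0|0=0 G4=NOT G2=NOT 0=1 -> 11001
Step 2: G0=G4=1 G1=1(const) G2=G4&G3=1&0=0 G3=G0|G3=1|0=1 G4=NOT G2=NOT 0=1 -> 11011
Step 3: G0=G4=1 G1=1(const) G2=G4&G3=1&1=1 G3=G0|G3=1|1=1 G4=NOT G2=NOT 0=1 -> 11111
Step 4: G0=G4=1 G1=1(const) G2=G4&G3=1&1=1 G3=G0|G3=1|1=1 G4=NOT G2=NOT 1=0 -> 11110
Step 5: G0=G4=0 G1=1(const) G2=G4&G3=0&1=0 G3=G0|G3=1|1=1 G4=NOT G2=NOT 1=0 -> 01010
Step 6: G0=G4=0 G1=1(const) G2=G4&G3=0&1=0 G3=G0|G3=0|1=1 G4=NOT G2=NOT 0=1 -> 01011
Step 7: G0=G4=1 G1=1(const) G2=G4&G3=1&1=1 G3=G0|G3=0|1=1 G4=NOT G2=NOT 0=1 -> 11111
State from step 7 equals state from step 3 -> cycle length 4

Answer: 4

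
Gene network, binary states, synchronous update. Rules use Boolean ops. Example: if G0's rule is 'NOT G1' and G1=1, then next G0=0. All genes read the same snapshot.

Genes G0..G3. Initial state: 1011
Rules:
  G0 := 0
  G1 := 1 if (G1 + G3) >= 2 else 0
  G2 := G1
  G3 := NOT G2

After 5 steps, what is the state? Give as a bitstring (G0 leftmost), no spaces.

Step 1: G0=0(const) G1=(0+1>=2)=0 G2=G1=0 G3=NOT G2=NOT 1=0 -> 0000
Step 2: G0=0(const) G1=(0+0>=2)=0 G2=G1=0 G3=NOT G2=NOT 0=1 -> 0001
Step 3: G0=0(const) G1=(0+1>=2)=0 G2=G1=0 G3=NOT G2=NOT 0=1 -> 0001
Step 4: G0=0(const) G1=(0+1>=2)=0 G2=G1=0 G3=NOT G2=NOT 0=1 -> 0001
Step 5: G0=0(const) G1=(0+1>=2)=0 G2=G1=0 G3=NOT G2=NOT 0=1 -> 0001

0001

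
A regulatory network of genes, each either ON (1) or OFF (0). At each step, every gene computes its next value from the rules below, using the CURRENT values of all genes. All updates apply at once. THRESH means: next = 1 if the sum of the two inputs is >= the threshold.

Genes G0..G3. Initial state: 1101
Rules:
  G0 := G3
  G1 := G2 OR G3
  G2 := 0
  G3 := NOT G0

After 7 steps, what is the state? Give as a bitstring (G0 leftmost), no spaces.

Step 1: G0=G3=1 G1=G2|G3=0|1=1 G2=0(const) G3=NOT G0=NOT 1=0 -> 1100
Step 2: G0=G3=0 G1=G2|G3=0|0=0 G2=0(const) G3=NOT G0=NOT 1=0 -> 0000
Step 3: G0=G3=0 G1=G2|G3=0|0=0 G2=0(const) G3=NOT G0=NOT 0=1 -> 0001
Step 4: G0=G3=1 G1=G2|G3=0|1=1 G2=0(const) G3=NOT G0=NOT 0=1 -> 1101
Step 5: G0=G3=1 G1=G2|G3=0|1=1 G2=0(const) G3=NOT G0=NOT 1=0 -> 1100
Step 6: G0=G3=0 G1=G2|G3=0|0=0 G2=0(const) G3=NOT G0=NOT 1=0 -> 0000
Step 7: G0=G3=0 G1=G2|G3=0|0=0 G2=0(const) G3=NOT G0=NOT 0=1 -> 0001

0001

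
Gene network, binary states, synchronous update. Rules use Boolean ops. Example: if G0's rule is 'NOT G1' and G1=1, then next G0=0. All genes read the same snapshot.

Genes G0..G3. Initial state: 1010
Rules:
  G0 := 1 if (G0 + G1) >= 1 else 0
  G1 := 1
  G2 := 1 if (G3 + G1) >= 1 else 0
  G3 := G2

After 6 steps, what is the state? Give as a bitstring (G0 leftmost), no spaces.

Step 1: G0=(1+0>=1)=1 G1=1(const) G2=(0+0>=1)=0 G3=G2=1 -> 1101
Step 2: G0=(1+1>=1)=1 G1=1(const) G2=(1+1>=1)=1 G3=G2=0 -> 1110
Step 3: G0=(1+1>=1)=1 G1=1(const) G2=(0+1>=1)=1 G3=G2=1 -> 1111
Step 4: G0=(1+1>=1)=1 G1=1(const) G2=(1+1>=1)=1 G3=G2=1 -> 1111
Step 5: G0=(1+1>=1)=1 G1=1(const) G2=(1+1>=1)=1 G3=G2=1 -> 1111
Step 6: G0=(1+1>=1)=1 G1=1(const) G2=(1+1>=1)=1 G3=G2=1 -> 1111

1111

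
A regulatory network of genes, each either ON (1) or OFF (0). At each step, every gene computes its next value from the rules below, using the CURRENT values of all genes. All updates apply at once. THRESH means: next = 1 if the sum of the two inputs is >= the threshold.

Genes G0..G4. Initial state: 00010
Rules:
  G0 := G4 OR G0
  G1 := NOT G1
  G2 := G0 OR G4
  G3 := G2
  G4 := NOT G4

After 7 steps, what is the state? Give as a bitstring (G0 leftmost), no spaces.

Step 1: G0=G4|G0=0|0=0 G1=NOT G1=NOT 0=1 G2=G0|G4=0|0=0 G3=G2=0 G4=NOT G4=NOT 0=1 -> 01001
Step 2: G0=G4|G0=1|0=1 G1=NOT G1=NOT 1=0 G2=G0|G4=0|1=1 G3=G2=0 G4=NOT G4=NOT 1=0 -> 10100
Step 3: G0=G4|G0=0|1=1 G1=NOT G1=NOT 0=1 G2=G0|G4=1|0=1 G3=G2=1 G4=NOT G4=NOT 0=1 -> 11111
Step 4: G0=G4|G0=1|1=1 G1=NOT G1=NOT 1=0 G2=G0|G4=1|1=1 G3=G2=1 G4=NOT G4=NOT 1=0 -> 10110
Step 5: G0=G4|G0=0|1=1 G1=NOT G1=NOT 0=1 G2=G0|G4=1|0=1 G3=G2=1 G4=NOT G4=NOT 0=1 -> 11111
Step 6: G0=G4|G0=1|1=1 G1=NOT G1=NOT 1=0 G2=G0|G4=1|1=1 G3=G2=1 G4=NOT G4=NOT 1=0 -> 10110
Step 7: G0=G4|G0=0|1=1 G1=NOT G1=NOT 0=1 G2=G0|G4=1|0=1 G3=G2=1 G4=NOT G4=NOT 0=1 -> 11111

11111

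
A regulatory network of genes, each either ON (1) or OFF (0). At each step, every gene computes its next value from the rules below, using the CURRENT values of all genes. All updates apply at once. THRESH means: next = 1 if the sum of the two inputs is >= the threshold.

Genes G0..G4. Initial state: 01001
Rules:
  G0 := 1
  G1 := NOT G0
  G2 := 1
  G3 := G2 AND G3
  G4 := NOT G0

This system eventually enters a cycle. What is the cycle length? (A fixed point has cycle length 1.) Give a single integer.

Answer: 1

Derivation:
Step 0: 01001
Step 1: G0=1(const) G1=NOT G0=NOT 0=1 G2=1(const) G3=G2&G3=0&0=0 G4=NOT G0=NOT 0=1 -> 11101
Step 2: G0=1(const) G1=NOT G0=NOT 1=0 G2=1(const) G3=G2&G3=1&0=0 G4=NOT G0=NOT 1=0 -> 10100
Step 3: G0=1(const) G1=NOT G0=NOT 1=0 G2=1(const) G3=G2&G3=1&0=0 G4=NOT G0=NOT 1=0 -> 10100
State from step 3 equals state from step 2 -> cycle length 1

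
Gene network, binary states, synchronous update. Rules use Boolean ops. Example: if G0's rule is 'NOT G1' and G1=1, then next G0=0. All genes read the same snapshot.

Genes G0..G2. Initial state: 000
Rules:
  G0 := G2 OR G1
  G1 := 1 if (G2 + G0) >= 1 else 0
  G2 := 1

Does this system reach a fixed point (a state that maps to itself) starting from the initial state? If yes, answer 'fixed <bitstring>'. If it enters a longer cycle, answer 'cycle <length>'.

Step 0: 000
Step 1: G0=G2|G1=0|0=0 G1=(0+0>=1)=0 G2=1(const) -> 001
Step 2: G0=G2|G1=1|0=1 G1=(1+0>=1)=1 G2=1(const) -> 111
Step 3: G0=G2|G1=1|1=1 G1=(1+1>=1)=1 G2=1(const) -> 111
Fixed point reached at step 2: 111

Answer: fixed 111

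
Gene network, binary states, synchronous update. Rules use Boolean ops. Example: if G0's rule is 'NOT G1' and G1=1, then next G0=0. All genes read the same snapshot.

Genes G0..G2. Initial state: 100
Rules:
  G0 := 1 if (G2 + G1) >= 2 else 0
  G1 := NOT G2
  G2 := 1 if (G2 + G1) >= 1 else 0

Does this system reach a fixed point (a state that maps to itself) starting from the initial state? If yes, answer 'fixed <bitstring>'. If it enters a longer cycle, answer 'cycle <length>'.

Step 0: 100
Step 1: G0=(0+0>=2)=0 G1=NOT G2=NOT 0=1 G2=(0+0>=1)=0 -> 010
Step 2: G0=(0+1>=2)=0 G1=NOT G2=NOT 0=1 G2=(0+1>=1)=1 -> 011
Step 3: G0=(1+1>=2)=1 G1=NOT G2=NOT 1=0 G2=(1+1>=1)=1 -> 101
Step 4: G0=(1+0>=2)=0 G1=NOT G2=NOT 1=0 G2=(1+0>=1)=1 -> 001
Step 5: G0=(1+0>=2)=0 G1=NOT G2=NOT 1=0 G2=(1+0>=1)=1 -> 001
Fixed point reached at step 4: 001

Answer: fixed 001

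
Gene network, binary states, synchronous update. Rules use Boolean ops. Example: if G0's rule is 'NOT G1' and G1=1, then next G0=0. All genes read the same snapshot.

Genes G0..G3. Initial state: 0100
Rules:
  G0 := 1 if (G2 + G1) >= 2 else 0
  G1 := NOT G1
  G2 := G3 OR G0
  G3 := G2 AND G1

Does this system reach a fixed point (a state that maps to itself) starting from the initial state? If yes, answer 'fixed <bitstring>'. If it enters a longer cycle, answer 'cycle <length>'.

Answer: cycle 2

Derivation:
Step 0: 0100
Step 1: G0=(0+1>=2)=0 G1=NOT G1=NOT 1=0 G2=G3|G0=0|0=0 G3=G2&G1=0&1=0 -> 0000
Step 2: G0=(0+0>=2)=0 G1=NOT G1=NOT 0=1 G2=G3|G0=0|0=0 G3=G2&G1=0&0=0 -> 0100
Cycle of length 2 starting at step 0 -> no fixed point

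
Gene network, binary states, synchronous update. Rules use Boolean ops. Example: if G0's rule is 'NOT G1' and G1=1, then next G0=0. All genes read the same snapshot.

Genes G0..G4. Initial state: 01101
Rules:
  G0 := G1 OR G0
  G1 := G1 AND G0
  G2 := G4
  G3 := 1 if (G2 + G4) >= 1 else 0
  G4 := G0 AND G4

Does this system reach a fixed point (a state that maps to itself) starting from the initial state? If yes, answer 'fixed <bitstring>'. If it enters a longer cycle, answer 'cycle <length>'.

Step 0: 01101
Step 1: G0=G1|G0=1|0=1 G1=G1&G0=1&0=0 G2=G4=1 G3=(1+1>=1)=1 G4=G0&G4=0&1=0 -> 10110
Step 2: G0=G1|G0=0|1=1 G1=G1&G0=0&1=0 G2=G4=0 G3=(1+0>=1)=1 G4=G0&G4=1&0=0 -> 10010
Step 3: G0=G1|G0=0|1=1 G1=G1&G0=0&1=0 G2=G4=0 G3=(0+0>=1)=0 G4=G0&G4=1&0=0 -> 10000
Step 4: G0=G1|G0=0|1=1 G1=G1&G0=0&1=0 G2=G4=0 G3=(0+0>=1)=0 G4=G0&G4=1&0=0 -> 10000
Fixed point reached at step 3: 10000

Answer: fixed 10000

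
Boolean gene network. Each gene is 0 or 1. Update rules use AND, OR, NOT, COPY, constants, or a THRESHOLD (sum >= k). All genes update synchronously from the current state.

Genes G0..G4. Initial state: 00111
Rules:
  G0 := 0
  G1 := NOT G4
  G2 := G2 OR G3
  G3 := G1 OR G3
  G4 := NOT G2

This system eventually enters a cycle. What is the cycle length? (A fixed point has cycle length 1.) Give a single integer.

Answer: 1

Derivation:
Step 0: 00111
Step 1: G0=0(const) G1=NOT G4=NOT 1=0 G2=G2|G3=1|1=1 G3=G1|G3=0|1=1 G4=NOT G2=NOT 1=0 -> 00110
Step 2: G0=0(const) G1=NOT G4=NOT 0=1 G2=G2|G3=1|1=1 G3=G1|G3=0|1=1 G4=NOT G2=NOT 1=0 -> 01110
Step 3: G0=0(const) G1=NOT G4=NOT 0=1 G2=G2|G3=1|1=1 G3=G1|G3=1|1=1 G4=NOT G2=NOT 1=0 -> 01110
State from step 3 equals state from step 2 -> cycle length 1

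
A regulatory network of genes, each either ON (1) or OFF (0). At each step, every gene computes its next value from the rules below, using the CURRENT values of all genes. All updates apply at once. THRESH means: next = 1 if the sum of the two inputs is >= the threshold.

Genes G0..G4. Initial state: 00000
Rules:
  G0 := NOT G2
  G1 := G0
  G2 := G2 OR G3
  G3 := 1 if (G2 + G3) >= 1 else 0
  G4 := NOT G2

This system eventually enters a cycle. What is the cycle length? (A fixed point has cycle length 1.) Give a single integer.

Step 0: 00000
Step 1: G0=NOT G2=NOT 0=1 G1=G0=0 G2=G2|G3=0|0=0 G3=(0+0>=1)=0 G4=NOT G2=NOT 0=1 -> 10001
Step 2: G0=NOT G2=NOT 0=1 G1=G0=1 G2=G2|G3=0|0=0 G3=(0+0>=1)=0 G4=NOT G2=NOT 0=1 -> 11001
Step 3: G0=NOT G2=NOT 0=1 G1=G0=1 G2=G2|G3=0|0=0 G3=(0+0>=1)=0 G4=NOT G2=NOT 0=1 -> 11001
State from step 3 equals state from step 2 -> cycle length 1

Answer: 1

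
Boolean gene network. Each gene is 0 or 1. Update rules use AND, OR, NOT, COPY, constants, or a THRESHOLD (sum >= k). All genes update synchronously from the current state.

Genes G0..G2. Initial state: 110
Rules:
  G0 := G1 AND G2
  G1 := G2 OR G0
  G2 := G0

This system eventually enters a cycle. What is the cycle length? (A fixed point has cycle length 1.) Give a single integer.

Answer: 2

Derivation:
Step 0: 110
Step 1: G0=G1&G2=1&0=0 G1=G2|G0=0|1=1 G2=G0=1 -> 011
Step 2: G0=G1&G2=1&1=1 G1=G2|G0=1|0=1 G2=G0=0 -> 110
State from step 2 equals state from step 0 -> cycle length 2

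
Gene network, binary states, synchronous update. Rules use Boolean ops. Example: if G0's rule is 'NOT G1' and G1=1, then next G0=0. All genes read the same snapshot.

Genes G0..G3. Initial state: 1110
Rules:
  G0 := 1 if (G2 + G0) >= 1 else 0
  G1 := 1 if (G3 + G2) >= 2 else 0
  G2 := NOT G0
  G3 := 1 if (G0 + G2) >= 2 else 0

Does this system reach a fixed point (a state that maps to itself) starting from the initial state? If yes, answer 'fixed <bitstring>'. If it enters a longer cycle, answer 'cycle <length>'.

Answer: fixed 1000

Derivation:
Step 0: 1110
Step 1: G0=(1+1>=1)=1 G1=(0+1>=2)=0 G2=NOT G0=NOT 1=0 G3=(1+1>=2)=1 -> 1001
Step 2: G0=(0+1>=1)=1 G1=(1+0>=2)=0 G2=NOT G0=NOT 1=0 G3=(1+0>=2)=0 -> 1000
Step 3: G0=(0+1>=1)=1 G1=(0+0>=2)=0 G2=NOT G0=NOT 1=0 G3=(1+0>=2)=0 -> 1000
Fixed point reached at step 2: 1000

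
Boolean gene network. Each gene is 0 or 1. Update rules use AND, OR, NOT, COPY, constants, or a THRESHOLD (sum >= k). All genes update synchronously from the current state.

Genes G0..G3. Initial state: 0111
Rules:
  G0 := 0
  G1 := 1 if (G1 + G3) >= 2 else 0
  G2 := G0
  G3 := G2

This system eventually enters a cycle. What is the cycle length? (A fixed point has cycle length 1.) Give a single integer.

Step 0: 0111
Step 1: G0=0(const) G1=(1+1>=2)=1 G2=G0=0 G3=G2=1 -> 0101
Step 2: G0=0(const) G1=(1+1>=2)=1 G2=G0=0 G3=G2=0 -> 0100
Step 3: G0=0(const) G1=(1+0>=2)=0 G2=G0=0 G3=G2=0 -> 0000
Step 4: G0=0(const) G1=(0+0>=2)=0 G2=G0=0 G3=G2=0 -> 0000
State from step 4 equals state from step 3 -> cycle length 1

Answer: 1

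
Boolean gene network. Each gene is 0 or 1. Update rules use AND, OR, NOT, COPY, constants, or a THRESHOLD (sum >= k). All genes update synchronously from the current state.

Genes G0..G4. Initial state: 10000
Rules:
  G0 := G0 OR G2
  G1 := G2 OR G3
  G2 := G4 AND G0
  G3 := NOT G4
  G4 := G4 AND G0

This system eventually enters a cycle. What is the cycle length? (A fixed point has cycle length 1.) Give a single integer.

Answer: 1

Derivation:
Step 0: 10000
Step 1: G0=G0|G2=1|0=1 G1=G2|G3=0|0=0 G2=G4&G0=0&1=0 G3=NOT G4=NOT 0=1 G4=G4&G0=0&1=0 -> 10010
Step 2: G0=G0|G2=1|0=1 G1=G2|G3=0|1=1 G2=G4&G0=0&1=0 G3=NOT G4=NOT 0=1 G4=G4&G0=0&1=0 -> 11010
Step 3: G0=G0|G2=1|0=1 G1=G2|G3=0|1=1 G2=G4&G0=0&1=0 G3=NOT G4=NOT 0=1 G4=G4&G0=0&1=0 -> 11010
State from step 3 equals state from step 2 -> cycle length 1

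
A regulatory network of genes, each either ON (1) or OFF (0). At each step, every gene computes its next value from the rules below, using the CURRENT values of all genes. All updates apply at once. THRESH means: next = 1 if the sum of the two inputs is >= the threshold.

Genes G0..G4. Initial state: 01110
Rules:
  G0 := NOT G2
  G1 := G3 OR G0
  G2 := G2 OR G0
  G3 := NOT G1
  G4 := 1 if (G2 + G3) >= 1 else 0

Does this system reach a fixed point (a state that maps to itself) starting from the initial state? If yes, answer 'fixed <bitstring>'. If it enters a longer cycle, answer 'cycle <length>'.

Answer: cycle 4

Derivation:
Step 0: 01110
Step 1: G0=NOT G2=NOT 1=0 G1=G3|G0=1|0=1 G2=G2|G0=1|0=1 G3=NOT G1=NOT 1=0 G4=(1+1>=1)=1 -> 01101
Step 2: G0=NOT G2=NOT 1=0 G1=G3|G0=0|0=0 G2=G2|G0=1|0=1 G3=NOT G1=NOT 1=0 G4=(1+0>=1)=1 -> 00101
Step 3: G0=NOT G2=NOT 1=0 G1=G3|G0=0|0=0 G2=G2|G0=1|0=1 G3=NOT G1=NOT 0=1 G4=(1+0>=1)=1 -> 00111
Step 4: G0=NOT G2=NOT 1=0 G1=G3|G0=1|0=1 G2=G2|G0=1|0=1 G3=NOT G1=NOT 0=1 G4=(1+1>=1)=1 -> 01111
Step 5: G0=NOT G2=NOT 1=0 G1=G3|G0=1|0=1 G2=G2|G0=1|0=1 G3=NOT G1=NOT 1=0 G4=(1+1>=1)=1 -> 01101
Cycle of length 4 starting at step 1 -> no fixed point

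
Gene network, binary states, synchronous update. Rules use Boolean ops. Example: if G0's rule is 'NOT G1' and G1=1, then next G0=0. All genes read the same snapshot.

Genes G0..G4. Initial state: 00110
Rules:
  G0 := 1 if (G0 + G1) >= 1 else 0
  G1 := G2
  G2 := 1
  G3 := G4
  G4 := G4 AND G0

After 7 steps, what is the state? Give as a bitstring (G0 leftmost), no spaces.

Step 1: G0=(0+0>=1)=0 G1=G2=1 G2=1(const) G3=G4=0 G4=G4&G0=0&0=0 -> 01100
Step 2: G0=(0+1>=1)=1 G1=G2=1 G2=1(const) G3=G4=0 G4=G4&G0=0&0=0 -> 11100
Step 3: G0=(1+1>=1)=1 G1=G2=1 G2=1(const) G3=G4=0 G4=G4&G0=0&1=0 -> 11100
Step 4: G0=(1+1>=1)=1 G1=G2=1 G2=1(const) G3=G4=0 G4=G4&G0=0&1=0 -> 11100
Step 5: G0=(1+1>=1)=1 G1=G2=1 G2=1(const) G3=G4=0 G4=G4&G0=0&1=0 -> 11100
Step 6: G0=(1+1>=1)=1 G1=G2=1 G2=1(const) G3=G4=0 G4=G4&G0=0&1=0 -> 11100
Step 7: G0=(1+1>=1)=1 G1=G2=1 G2=1(const) G3=G4=0 G4=G4&G0=0&1=0 -> 11100

11100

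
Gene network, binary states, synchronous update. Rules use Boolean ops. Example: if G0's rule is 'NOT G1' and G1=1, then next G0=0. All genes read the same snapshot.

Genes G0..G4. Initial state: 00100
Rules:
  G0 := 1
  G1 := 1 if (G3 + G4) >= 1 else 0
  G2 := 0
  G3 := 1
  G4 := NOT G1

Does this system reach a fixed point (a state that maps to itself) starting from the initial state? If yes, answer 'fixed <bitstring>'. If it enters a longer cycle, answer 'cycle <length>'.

Step 0: 00100
Step 1: G0=1(const) G1=(0+0>=1)=0 G2=0(const) G3=1(const) G4=NOT G1=NOT 0=1 -> 10011
Step 2: G0=1(const) G1=(1+1>=1)=1 G2=0(const) G3=1(const) G4=NOT G1=NOT 0=1 -> 11011
Step 3: G0=1(const) G1=(1+1>=1)=1 G2=0(const) G3=1(const) G4=NOT G1=NOT 1=0 -> 11010
Step 4: G0=1(const) G1=(1+0>=1)=1 G2=0(const) G3=1(const) G4=NOT G1=NOT 1=0 -> 11010
Fixed point reached at step 3: 11010

Answer: fixed 11010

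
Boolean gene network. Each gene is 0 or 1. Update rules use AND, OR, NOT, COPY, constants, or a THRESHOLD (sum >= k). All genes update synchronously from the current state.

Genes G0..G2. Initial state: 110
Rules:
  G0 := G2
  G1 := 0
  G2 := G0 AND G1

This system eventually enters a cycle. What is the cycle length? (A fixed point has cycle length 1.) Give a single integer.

Answer: 1

Derivation:
Step 0: 110
Step 1: G0=G2=0 G1=0(const) G2=G0&G1=1&1=1 -> 001
Step 2: G0=G2=1 G1=0(const) G2=G0&G1=0&0=0 -> 100
Step 3: G0=G2=0 G1=0(const) G2=G0&G1=1&0=0 -> 000
Step 4: G0=G2=0 G1=0(const) G2=G0&G1=0&0=0 -> 000
State from step 4 equals state from step 3 -> cycle length 1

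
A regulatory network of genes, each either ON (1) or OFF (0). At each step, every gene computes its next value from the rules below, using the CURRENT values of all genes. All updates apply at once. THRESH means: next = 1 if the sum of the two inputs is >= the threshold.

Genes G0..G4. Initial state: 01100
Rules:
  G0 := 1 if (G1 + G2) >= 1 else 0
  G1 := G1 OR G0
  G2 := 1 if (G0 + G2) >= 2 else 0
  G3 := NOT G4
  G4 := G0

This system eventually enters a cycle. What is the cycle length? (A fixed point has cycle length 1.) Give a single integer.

Answer: 1

Derivation:
Step 0: 01100
Step 1: G0=(1+1>=1)=1 G1=G1|G0=1|0=1 G2=(0+1>=2)=0 G3=NOT G4=NOT 0=1 G4=G0=0 -> 11010
Step 2: G0=(1+0>=1)=1 G1=G1|G0=1|1=1 G2=(1+0>=2)=0 G3=NOT G4=NOT 0=1 G4=G0=1 -> 11011
Step 3: G0=(1+0>=1)=1 G1=G1|G0=1|1=1 G2=(1+0>=2)=0 G3=NOT G4=NOT 1=0 G4=G0=1 -> 11001
Step 4: G0=(1+0>=1)=1 G1=G1|G0=1|1=1 G2=(1+0>=2)=0 G3=NOT G4=NOT 1=0 G4=G0=1 -> 11001
State from step 4 equals state from step 3 -> cycle length 1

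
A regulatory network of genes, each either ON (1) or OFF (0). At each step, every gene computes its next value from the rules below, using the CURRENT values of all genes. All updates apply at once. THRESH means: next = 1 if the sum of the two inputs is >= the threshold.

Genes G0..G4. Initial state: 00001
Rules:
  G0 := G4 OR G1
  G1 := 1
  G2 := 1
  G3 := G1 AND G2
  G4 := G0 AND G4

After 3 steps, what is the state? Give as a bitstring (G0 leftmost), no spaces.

Step 1: G0=G4|G1=1|0=1 G1=1(const) G2=1(const) G3=G1&G2=0&0=0 G4=G0&G4=0&1=0 -> 11100
Step 2: G0=G4|G1=0|1=1 G1=1(const) G2=1(const) G3=G1&G2=1&1=1 G4=G0&G4=1&0=0 -> 11110
Step 3: G0=G4|G1=0|1=1 G1=1(const) G2=1(const) G3=G1&G2=1&1=1 G4=G0&G4=1&0=0 -> 11110

11110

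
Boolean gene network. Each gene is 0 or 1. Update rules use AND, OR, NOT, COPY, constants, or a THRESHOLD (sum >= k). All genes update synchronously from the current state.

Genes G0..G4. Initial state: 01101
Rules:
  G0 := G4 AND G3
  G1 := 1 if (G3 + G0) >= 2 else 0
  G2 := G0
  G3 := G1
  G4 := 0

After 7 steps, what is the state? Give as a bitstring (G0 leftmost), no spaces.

Step 1: G0=G4&G3=1&0=0 G1=(0+0>=2)=0 G2=G0=0 G3=G1=1 G4=0(const) -> 00010
Step 2: G0=G4&G3=0&1=0 G1=(1+0>=2)=0 G2=G0=0 G3=G1=0 G4=0(const) -> 00000
Step 3: G0=G4&G3=0&0=0 G1=(0+0>=2)=0 G2=G0=0 G3=G1=0 G4=0(const) -> 00000
Step 4: G0=G4&G3=0&0=0 G1=(0+0>=2)=0 G2=G0=0 G3=G1=0 G4=0(const) -> 00000
Step 5: G0=G4&G3=0&0=0 G1=(0+0>=2)=0 G2=G0=0 G3=G1=0 G4=0(const) -> 00000
Step 6: G0=G4&G3=0&0=0 G1=(0+0>=2)=0 G2=G0=0 G3=G1=0 G4=0(const) -> 00000
Step 7: G0=G4&G3=0&0=0 G1=(0+0>=2)=0 G2=G0=0 G3=G1=0 G4=0(const) -> 00000

00000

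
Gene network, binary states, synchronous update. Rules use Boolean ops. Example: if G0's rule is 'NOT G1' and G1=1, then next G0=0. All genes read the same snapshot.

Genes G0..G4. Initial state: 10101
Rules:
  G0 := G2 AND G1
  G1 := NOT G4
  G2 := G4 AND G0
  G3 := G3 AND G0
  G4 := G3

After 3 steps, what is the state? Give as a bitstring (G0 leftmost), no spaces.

Step 1: G0=G2&G1=1&0=0 G1=NOT G4=NOT 1=0 G2=G4&G0=1&1=1 G3=G3&G0=0&1=0 G4=G3=0 -> 00100
Step 2: G0=G2&G1=1&0=0 G1=NOT G4=NOT 0=1 G2=G4&G0=0&0=0 G3=G3&G0=0&0=0 G4=G3=0 -> 01000
Step 3: G0=G2&G1=0&1=0 G1=NOT G4=NOT 0=1 G2=G4&G0=0&0=0 G3=G3&G0=0&0=0 G4=G3=0 -> 01000

01000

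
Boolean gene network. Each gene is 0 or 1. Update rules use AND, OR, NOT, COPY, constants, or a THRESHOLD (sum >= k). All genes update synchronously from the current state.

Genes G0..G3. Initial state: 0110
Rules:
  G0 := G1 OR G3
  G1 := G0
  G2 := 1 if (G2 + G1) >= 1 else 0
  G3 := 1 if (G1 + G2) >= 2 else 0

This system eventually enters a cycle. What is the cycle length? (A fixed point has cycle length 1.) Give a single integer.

Step 0: 0110
Step 1: G0=G1|G3=1|0=1 G1=G0=0 G2=(1+1>=1)=1 G3=(1+1>=2)=1 -> 1011
Step 2: G0=G1|G3=0|1=1 G1=G0=1 G2=(1+0>=1)=1 G3=(0+1>=2)=0 -> 1110
Step 3: G0=G1|G3=1|0=1 G1=G0=1 G2=(1+1>=1)=1 G3=(1+1>=2)=1 -> 1111
Step 4: G0=G1|G3=1|1=1 G1=G0=1 G2=(1+1>=1)=1 G3=(1+1>=2)=1 -> 1111
State from step 4 equals state from step 3 -> cycle length 1

Answer: 1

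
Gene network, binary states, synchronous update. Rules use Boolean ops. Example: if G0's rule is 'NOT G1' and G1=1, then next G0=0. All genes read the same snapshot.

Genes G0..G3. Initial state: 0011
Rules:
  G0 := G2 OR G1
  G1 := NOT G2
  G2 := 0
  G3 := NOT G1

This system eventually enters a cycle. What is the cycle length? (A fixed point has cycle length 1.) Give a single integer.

Step 0: 0011
Step 1: G0=G2|G1=1|0=1 G1=NOT G2=NOT 1=0 G2=0(const) G3=NOT G1=NOT 0=1 -> 1001
Step 2: G0=G2|G1=0|0=0 G1=NOT G2=NOT 0=1 G2=0(const) G3=NOT G1=NOT 0=1 -> 0101
Step 3: G0=G2|G1=0|1=1 G1=NOT G2=NOT 0=1 G2=0(const) G3=NOT G1=NOT 1=0 -> 1100
Step 4: G0=G2|G1=0|1=1 G1=NOT G2=NOT 0=1 G2=0(const) G3=NOT G1=NOT 1=0 -> 1100
State from step 4 equals state from step 3 -> cycle length 1

Answer: 1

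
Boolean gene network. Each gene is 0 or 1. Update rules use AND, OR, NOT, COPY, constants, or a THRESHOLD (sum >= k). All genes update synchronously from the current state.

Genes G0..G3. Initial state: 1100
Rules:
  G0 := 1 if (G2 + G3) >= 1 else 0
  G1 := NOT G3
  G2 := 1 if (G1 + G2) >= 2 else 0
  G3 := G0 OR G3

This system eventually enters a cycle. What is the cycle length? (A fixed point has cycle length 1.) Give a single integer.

Answer: 1

Derivation:
Step 0: 1100
Step 1: G0=(0+0>=1)=0 G1=NOT G3=NOT 0=1 G2=(1+0>=2)=0 G3=G0|G3=1|0=1 -> 0101
Step 2: G0=(0+1>=1)=1 G1=NOT G3=NOT 1=0 G2=(1+0>=2)=0 G3=G0|G3=0|1=1 -> 1001
Step 3: G0=(0+1>=1)=1 G1=NOT G3=NOT 1=0 G2=(0+0>=2)=0 G3=G0|G3=1|1=1 -> 1001
State from step 3 equals state from step 2 -> cycle length 1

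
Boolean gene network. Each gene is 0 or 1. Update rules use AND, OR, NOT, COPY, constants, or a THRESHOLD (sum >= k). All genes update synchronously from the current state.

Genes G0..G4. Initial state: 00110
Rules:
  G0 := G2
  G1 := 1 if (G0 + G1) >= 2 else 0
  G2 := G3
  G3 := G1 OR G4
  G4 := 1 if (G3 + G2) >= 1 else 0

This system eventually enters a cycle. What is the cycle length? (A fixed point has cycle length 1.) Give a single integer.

Step 0: 00110
Step 1: G0=G2=1 G1=(0+0>=2)=0 G2=G3=1 G3=G1|G4=0|0=0 G4=(1+1>=1)=1 -> 10101
Step 2: G0=G2=1 G1=(1+0>=2)=0 G2=G3=0 G3=G1|G4=0|1=1 G4=(0+1>=1)=1 -> 10011
Step 3: G0=G2=0 G1=(1+0>=2)=0 G2=G3=1 G3=G1|G4=0|1=1 G4=(1+0>=1)=1 -> 00111
Step 4: G0=G2=1 G1=(0+0>=2)=0 G2=G3=1 G3=G1|G4=0|1=1 G4=(1+1>=1)=1 -> 10111
Step 5: G0=G2=1 G1=(1+0>=2)=0 G2=G3=1 G3=G1|G4=0|1=1 G4=(1+1>=1)=1 -> 10111
State from step 5 equals state from step 4 -> cycle length 1

Answer: 1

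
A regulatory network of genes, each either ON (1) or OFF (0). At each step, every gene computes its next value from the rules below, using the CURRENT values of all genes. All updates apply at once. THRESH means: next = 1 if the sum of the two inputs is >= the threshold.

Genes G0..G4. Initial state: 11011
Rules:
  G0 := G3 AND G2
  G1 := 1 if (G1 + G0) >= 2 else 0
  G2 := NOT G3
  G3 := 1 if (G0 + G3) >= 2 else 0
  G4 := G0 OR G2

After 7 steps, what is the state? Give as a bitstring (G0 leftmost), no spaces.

Step 1: G0=G3&G2=1&0=0 G1=(1+1>=2)=1 G2=NOT G3=NOT 1=0 G3=(1+1>=2)=1 G4=G0|G2=1|0=1 -> 01011
Step 2: G0=G3&G2=1&0=0 G1=(1+0>=2)=0 G2=NOT G3=NOT 1=0 G3=(0+1>=2)=0 G4=G0|G2=0|0=0 -> 00000
Step 3: G0=G3&G2=0&0=0 G1=(0+0>=2)=0 G2=NOT G3=NOT 0=1 G3=(0+0>=2)=0 G4=G0|G2=0|0=0 -> 00100
Step 4: G0=G3&G2=0&1=0 G1=(0+0>=2)=0 G2=NOT G3=NOT 0=1 G3=(0+0>=2)=0 G4=G0|G2=0|1=1 -> 00101
Step 5: G0=G3&G2=0&1=0 G1=(0+0>=2)=0 G2=NOT G3=NOT 0=1 G3=(0+0>=2)=0 G4=G0|G2=0|1=1 -> 00101
Step 6: G0=G3&G2=0&1=0 G1=(0+0>=2)=0 G2=NOT G3=NOT 0=1 G3=(0+0>=2)=0 G4=G0|G2=0|1=1 -> 00101
Step 7: G0=G3&G2=0&1=0 G1=(0+0>=2)=0 G2=NOT G3=NOT 0=1 G3=(0+0>=2)=0 G4=G0|G2=0|1=1 -> 00101

00101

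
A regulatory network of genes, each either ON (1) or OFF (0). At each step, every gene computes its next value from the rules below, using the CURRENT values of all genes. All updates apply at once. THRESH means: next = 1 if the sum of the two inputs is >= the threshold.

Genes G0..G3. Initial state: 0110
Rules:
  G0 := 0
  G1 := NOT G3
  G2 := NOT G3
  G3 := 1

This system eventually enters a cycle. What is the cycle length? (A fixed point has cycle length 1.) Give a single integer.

Answer: 1

Derivation:
Step 0: 0110
Step 1: G0=0(const) G1=NOT G3=NOT 0=1 G2=NOT G3=NOT 0=1 G3=1(const) -> 0111
Step 2: G0=0(const) G1=NOT G3=NOT 1=0 G2=NOT G3=NOT 1=0 G3=1(const) -> 0001
Step 3: G0=0(const) G1=NOT G3=NOT 1=0 G2=NOT G3=NOT 1=0 G3=1(const) -> 0001
State from step 3 equals state from step 2 -> cycle length 1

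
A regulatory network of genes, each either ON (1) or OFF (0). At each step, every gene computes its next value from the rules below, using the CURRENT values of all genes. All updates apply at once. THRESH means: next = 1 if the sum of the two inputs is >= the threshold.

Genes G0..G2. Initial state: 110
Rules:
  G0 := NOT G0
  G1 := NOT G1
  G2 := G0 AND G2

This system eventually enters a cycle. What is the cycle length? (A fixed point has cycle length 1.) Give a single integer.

Answer: 2

Derivation:
Step 0: 110
Step 1: G0=NOT G0=NOT 1=0 G1=NOT G1=NOT 1=0 G2=G0&G2=1&0=0 -> 000
Step 2: G0=NOT G0=NOT 0=1 G1=NOT G1=NOT 0=1 G2=G0&G2=0&0=0 -> 110
State from step 2 equals state from step 0 -> cycle length 2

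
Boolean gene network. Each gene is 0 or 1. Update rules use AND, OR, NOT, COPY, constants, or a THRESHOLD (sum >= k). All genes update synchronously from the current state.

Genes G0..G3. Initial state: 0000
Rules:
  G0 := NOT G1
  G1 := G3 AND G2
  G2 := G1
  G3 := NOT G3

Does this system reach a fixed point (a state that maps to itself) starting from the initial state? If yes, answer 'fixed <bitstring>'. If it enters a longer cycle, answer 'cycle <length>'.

Answer: cycle 2

Derivation:
Step 0: 0000
Step 1: G0=NOT G1=NOT 0=1 G1=G3&G2=0&0=0 G2=G1=0 G3=NOT G3=NOT 0=1 -> 1001
Step 2: G0=NOT G1=NOT 0=1 G1=G3&G2=1&0=0 G2=G1=0 G3=NOT G3=NOT 1=0 -> 1000
Step 3: G0=NOT G1=NOT 0=1 G1=G3&G2=0&0=0 G2=G1=0 G3=NOT G3=NOT 0=1 -> 1001
Cycle of length 2 starting at step 1 -> no fixed point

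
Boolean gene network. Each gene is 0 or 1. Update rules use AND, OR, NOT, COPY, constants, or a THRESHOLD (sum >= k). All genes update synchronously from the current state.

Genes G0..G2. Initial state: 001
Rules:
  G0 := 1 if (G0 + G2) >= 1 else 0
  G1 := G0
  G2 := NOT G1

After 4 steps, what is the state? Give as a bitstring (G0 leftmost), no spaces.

Step 1: G0=(0+1>=1)=1 G1=G0=0 G2=NOT G1=NOT 0=1 -> 101
Step 2: G0=(1+1>=1)=1 G1=G0=1 G2=NOT G1=NOT 0=1 -> 111
Step 3: G0=(1+1>=1)=1 G1=G0=1 G2=NOT G1=NOT 1=0 -> 110
Step 4: G0=(1+0>=1)=1 G1=G0=1 G2=NOT G1=NOT 1=0 -> 110

110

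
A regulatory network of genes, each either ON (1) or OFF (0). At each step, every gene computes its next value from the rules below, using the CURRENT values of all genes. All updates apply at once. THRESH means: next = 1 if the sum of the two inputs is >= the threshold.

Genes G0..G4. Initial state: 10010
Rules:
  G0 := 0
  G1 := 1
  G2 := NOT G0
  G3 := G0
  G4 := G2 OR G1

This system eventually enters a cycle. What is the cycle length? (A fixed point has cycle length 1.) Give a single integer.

Answer: 1

Derivation:
Step 0: 10010
Step 1: G0=0(const) G1=1(const) G2=NOT G0=NOT 1=0 G3=G0=1 G4=G2|G1=0|0=0 -> 01010
Step 2: G0=0(const) G1=1(const) G2=NOT G0=NOT 0=1 G3=G0=0 G4=G2|G1=0|1=1 -> 01101
Step 3: G0=0(const) G1=1(const) G2=NOT G0=NOT 0=1 G3=G0=0 G4=G2|G1=1|1=1 -> 01101
State from step 3 equals state from step 2 -> cycle length 1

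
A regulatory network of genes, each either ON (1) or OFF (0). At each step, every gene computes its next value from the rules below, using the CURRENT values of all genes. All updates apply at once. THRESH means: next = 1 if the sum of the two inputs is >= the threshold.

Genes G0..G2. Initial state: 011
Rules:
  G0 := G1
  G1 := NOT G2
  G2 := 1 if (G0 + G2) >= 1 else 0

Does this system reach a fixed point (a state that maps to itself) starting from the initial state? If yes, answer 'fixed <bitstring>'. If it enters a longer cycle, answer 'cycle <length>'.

Answer: fixed 001

Derivation:
Step 0: 011
Step 1: G0=G1=1 G1=NOT G2=NOT 1=0 G2=(0+1>=1)=1 -> 101
Step 2: G0=G1=0 G1=NOT G2=NOT 1=0 G2=(1+1>=1)=1 -> 001
Step 3: G0=G1=0 G1=NOT G2=NOT 1=0 G2=(0+1>=1)=1 -> 001
Fixed point reached at step 2: 001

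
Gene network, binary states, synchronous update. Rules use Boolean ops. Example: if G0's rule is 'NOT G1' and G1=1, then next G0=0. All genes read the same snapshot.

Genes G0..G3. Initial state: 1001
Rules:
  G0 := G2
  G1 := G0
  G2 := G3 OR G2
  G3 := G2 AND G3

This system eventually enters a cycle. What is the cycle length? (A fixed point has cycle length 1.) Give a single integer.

Step 0: 1001
Step 1: G0=G2=0 G1=G0=1 G2=G3|G2=1|0=1 G3=G2&G3=0&1=0 -> 0110
Step 2: G0=G2=1 G1=G0=0 G2=G3|G2=0|1=1 G3=G2&G3=1&0=0 -> 1010
Step 3: G0=G2=1 G1=G0=1 G2=G3|G2=0|1=1 G3=G2&G3=1&0=0 -> 1110
Step 4: G0=G2=1 G1=G0=1 G2=G3|G2=0|1=1 G3=G2&G3=1&0=0 -> 1110
State from step 4 equals state from step 3 -> cycle length 1

Answer: 1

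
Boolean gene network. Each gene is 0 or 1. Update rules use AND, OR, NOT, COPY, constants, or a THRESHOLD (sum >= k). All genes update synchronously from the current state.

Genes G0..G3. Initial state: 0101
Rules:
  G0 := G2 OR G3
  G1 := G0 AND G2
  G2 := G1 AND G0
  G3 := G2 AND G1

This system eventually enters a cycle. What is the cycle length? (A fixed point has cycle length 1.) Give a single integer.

Step 0: 0101
Step 1: G0=G2|G3=0|1=1 G1=G0&G2=0&0=0 G2=G1&G0=1&0=0 G3=G2&G1=0&1=0 -> 1000
Step 2: G0=G2|G3=0|0=0 G1=G0&G2=1&0=0 G2=G1&G0=0&1=0 G3=G2&G1=0&0=0 -> 0000
Step 3: G0=G2|G3=0|0=0 G1=G0&G2=0&0=0 G2=G1&G0=0&0=0 G3=G2&G1=0&0=0 -> 0000
State from step 3 equals state from step 2 -> cycle length 1

Answer: 1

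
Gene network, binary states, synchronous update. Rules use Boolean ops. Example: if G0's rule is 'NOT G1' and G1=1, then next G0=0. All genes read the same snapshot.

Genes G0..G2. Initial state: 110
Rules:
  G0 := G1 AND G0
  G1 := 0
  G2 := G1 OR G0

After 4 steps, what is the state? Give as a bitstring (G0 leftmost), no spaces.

Step 1: G0=G1&G0=1&1=1 G1=0(const) G2=G1|G0=1|1=1 -> 101
Step 2: G0=G1&G0=0&1=0 G1=0(const) G2=G1|G0=0|1=1 -> 001
Step 3: G0=G1&G0=0&0=0 G1=0(const) G2=G1|G0=0|0=0 -> 000
Step 4: G0=G1&G0=0&0=0 G1=0(const) G2=G1|G0=0|0=0 -> 000

000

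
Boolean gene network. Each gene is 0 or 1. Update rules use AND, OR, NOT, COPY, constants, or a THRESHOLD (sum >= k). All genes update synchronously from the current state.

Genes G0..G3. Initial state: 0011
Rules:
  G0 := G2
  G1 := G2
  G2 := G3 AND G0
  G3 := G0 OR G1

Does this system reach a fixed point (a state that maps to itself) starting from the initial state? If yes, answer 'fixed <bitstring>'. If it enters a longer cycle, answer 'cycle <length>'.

Answer: fixed 0000

Derivation:
Step 0: 0011
Step 1: G0=G2=1 G1=G2=1 G2=G3&G0=1&0=0 G3=G0|G1=0|0=0 -> 1100
Step 2: G0=G2=0 G1=G2=0 G2=G3&G0=0&1=0 G3=G0|G1=1|1=1 -> 0001
Step 3: G0=G2=0 G1=G2=0 G2=G3&G0=1&0=0 G3=G0|G1=0|0=0 -> 0000
Step 4: G0=G2=0 G1=G2=0 G2=G3&G0=0&0=0 G3=G0|G1=0|0=0 -> 0000
Fixed point reached at step 3: 0000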